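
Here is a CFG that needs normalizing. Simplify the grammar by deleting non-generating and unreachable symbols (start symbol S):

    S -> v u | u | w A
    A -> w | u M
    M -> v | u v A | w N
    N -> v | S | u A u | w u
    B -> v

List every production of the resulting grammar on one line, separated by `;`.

S -> v u | u | w A; A -> w | u M; M -> v | u v A | w N; N -> v | S | u A u | w u

Generating nonterminals: {A, B, M, N, S}.
Reachable from S after that: {A, M, N, S}.
Removed useless symbols: {B} and every production mentioning them.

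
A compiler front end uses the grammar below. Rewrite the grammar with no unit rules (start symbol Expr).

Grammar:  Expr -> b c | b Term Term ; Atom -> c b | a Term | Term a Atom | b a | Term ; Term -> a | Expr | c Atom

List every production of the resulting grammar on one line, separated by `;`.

Expr -> b c | b Term Term; Atom -> a | c Atom | c b | a Term | Term a Atom | b a | b c | b Term Term; Term -> a | c Atom | b c | b Term Term

Unit pairs: Atom ⇒* {Expr, Term}; Term ⇒* {Expr}.
Replace each nonterminal's rules with the union of the non-unit rules of every nonterminal it unit-derives.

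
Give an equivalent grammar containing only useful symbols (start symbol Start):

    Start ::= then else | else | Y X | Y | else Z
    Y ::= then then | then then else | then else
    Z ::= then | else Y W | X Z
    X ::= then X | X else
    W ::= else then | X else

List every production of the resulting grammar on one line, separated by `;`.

Start ::= then else | else | Y | else Z; Y ::= then then | then then else | then else; Z ::= then | else Y W; W ::= else then

Generating nonterminals: {Start, W, Y, Z}.
Reachable from Start after that: {Start, W, Y, Z}.
Removed useless symbols: {X} and every production mentioning them.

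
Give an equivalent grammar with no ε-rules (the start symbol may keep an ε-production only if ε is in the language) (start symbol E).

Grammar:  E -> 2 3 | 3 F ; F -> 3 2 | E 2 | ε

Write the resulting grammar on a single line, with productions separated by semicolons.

The nullable symbols are {F}.
ε ∉ L(G), so no ε-production is kept.
Add the nullable-subset variants: E → 3 F gives 3 F | 3.

E -> 2 3 | 3 F | 3; F -> 3 2 | E 2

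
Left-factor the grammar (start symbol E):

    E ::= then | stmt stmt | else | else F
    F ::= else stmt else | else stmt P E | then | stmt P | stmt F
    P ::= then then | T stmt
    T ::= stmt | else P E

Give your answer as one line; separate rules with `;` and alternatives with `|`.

E ::= then | stmt stmt | else E'; F ::= then | else stmt F' | stmt F''; P ::= then then | T stmt; T ::= stmt | else P E; E' ::= epsilon | F; F' ::= else | P E; F'' ::= P | F

E has alternatives sharing prefix 'else': factor to E → else E' with E' → ε | F.
F has alternatives sharing prefix 'else stmt': factor to F → else stmt F' with F' → else | P E.
F has alternatives sharing prefix 'stmt': factor to F → stmt F'' with F'' → P | F.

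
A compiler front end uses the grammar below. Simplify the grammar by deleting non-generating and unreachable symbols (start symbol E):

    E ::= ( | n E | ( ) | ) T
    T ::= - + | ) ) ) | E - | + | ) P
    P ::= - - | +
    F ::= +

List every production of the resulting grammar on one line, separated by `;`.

E ::= ( | n E | ( ) | ) T; T ::= - + | ) ) ) | E - | + | ) P; P ::= - - | +

Generating nonterminals: {E, F, P, T}.
Reachable from E after that: {E, P, T}.
Removed useless symbols: {F} and every production mentioning them.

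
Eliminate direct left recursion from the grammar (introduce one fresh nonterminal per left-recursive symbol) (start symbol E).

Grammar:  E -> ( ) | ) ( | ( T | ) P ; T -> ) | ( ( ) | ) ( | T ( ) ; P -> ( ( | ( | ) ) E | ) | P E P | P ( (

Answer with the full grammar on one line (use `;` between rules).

T, P are directly left-recursive.
For T: α = {( )}, β = {), ( ( ), ) (}. Rewrite as T → β T' and T' → α T' | ε.
For P: α = {E P, ( (}, β = {( (, (, ) ) E, )}. Rewrite as P → β P' and P' → α P' | ε.

E -> ( ) | ) ( | ( T | ) P; T -> ) T' | ( ( ) T' | ) ( T'; P -> ( ( P' | ( P' | ) ) E P' | ) P'; T' -> ( ) T' | ε; P' -> E P P' | ( ( P' | ε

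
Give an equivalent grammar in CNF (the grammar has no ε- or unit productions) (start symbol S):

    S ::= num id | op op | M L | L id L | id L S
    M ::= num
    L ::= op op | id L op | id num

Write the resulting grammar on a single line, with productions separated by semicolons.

Introduce a nonterminal for each terminal appearing in a rule of length ≥ 2: X1 → num, X2 → id, X3 → op.
Binarize each right-hand side of length ≥ 3 by chaining fresh nonterminals (Y1, Y2, …): affected rules were S → L X2 L; S → X2 L S; L → X2 L X3.

S ::= X1 X2 | X3 X3 | M L | L Y1 | X2 Y2; M ::= num; L ::= X3 X3 | X2 Y3 | X2 X1; X1 ::= num; X2 ::= id; X3 ::= op; Y1 ::= X2 L; Y2 ::= L S; Y3 ::= L X3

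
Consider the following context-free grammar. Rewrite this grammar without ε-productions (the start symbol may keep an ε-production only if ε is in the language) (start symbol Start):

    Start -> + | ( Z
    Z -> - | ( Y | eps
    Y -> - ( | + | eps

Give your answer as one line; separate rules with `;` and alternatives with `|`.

Nullable nonterminals: {Y, Z}.
ε ∉ L(G), so no ε-production is kept.
Expand every rule over subsets of its nullable positions: Start → ( Z gives ( Z | (. Z → ( Y gives ( Y | (.

Start -> + | ( Z | (; Z -> - | ( Y | (; Y -> - ( | +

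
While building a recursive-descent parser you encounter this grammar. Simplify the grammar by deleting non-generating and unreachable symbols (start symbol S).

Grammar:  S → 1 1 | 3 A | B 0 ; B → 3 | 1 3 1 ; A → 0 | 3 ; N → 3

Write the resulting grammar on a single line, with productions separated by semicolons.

Generating nonterminals: {A, B, N, S}.
Reachable from S after that: {A, B, S}.
Removed useless symbols: {N} and every production mentioning them.

S → 1 1 | 3 A | B 0; B → 3 | 1 3 1; A → 0 | 3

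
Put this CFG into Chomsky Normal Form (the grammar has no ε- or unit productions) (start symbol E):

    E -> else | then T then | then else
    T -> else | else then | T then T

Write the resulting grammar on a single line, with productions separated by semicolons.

E -> else | X1 Y1 | X1 X2; T -> else | X2 X1 | T Y2; X1 -> then; X2 -> else; Y1 -> T X1; Y2 -> X1 T

Introduce a nonterminal for each terminal appearing in a rule of length ≥ 2: X1 → then, X2 → else.
Binarize each right-hand side of length ≥ 3 by chaining fresh nonterminals (Y1, Y2, …): affected rules were E → X1 T X1; T → T X1 T.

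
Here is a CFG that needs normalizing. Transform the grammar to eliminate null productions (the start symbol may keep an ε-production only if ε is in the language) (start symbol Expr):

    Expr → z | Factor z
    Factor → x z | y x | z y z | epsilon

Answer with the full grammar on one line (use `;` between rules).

Nullable nonterminals: {Factor}.
ε ∉ L(G), so no ε-production is kept.

Expr → z | Factor z; Factor → x z | y x | z y z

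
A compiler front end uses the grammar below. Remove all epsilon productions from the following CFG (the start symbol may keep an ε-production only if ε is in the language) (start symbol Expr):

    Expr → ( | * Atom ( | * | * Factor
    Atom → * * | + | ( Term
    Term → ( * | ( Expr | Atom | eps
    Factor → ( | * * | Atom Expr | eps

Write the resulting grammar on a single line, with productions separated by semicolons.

Expr → ( | * Atom ( | * | * Factor; Atom → * * | + | ( Term | (; Term → ( * | ( Expr | Atom; Factor → ( | * * | Atom Expr

The nullable symbols are {Factor, Term}.
ε ∉ L(G), so no ε-production is kept.
For each production, add variants omitting each subset of nullable occurrences: Atom → ( Term gives ( Term | (.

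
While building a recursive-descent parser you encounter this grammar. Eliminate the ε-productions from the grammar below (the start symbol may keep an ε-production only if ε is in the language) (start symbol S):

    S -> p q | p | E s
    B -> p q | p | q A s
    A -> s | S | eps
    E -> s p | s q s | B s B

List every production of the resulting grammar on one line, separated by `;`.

The nullable symbols are {A}.
ε ∉ L(G), so no ε-production is kept.
For each production, add variants omitting each subset of nullable occurrences: B → q A s gives q A s | q s.

S -> p q | p | E s; B -> p q | p | q A s | q s; A -> s | S; E -> s p | s q s | B s B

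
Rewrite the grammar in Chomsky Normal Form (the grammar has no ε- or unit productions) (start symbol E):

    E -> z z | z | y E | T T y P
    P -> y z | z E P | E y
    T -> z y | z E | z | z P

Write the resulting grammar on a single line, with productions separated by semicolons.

E -> X1 X1 | z | X2 E | T Y1; P -> X2 X1 | X1 Y3 | E X2; T -> X1 X2 | X1 E | z | X1 P; X1 -> z; X2 -> y; Y1 -> T Y2; Y2 -> X2 P; Y3 -> E P

Introduce a nonterminal for each terminal appearing in a rule of length ≥ 2: X1 → z, X2 → y.
Binarize each right-hand side of length ≥ 3 by chaining fresh nonterminals (Y1, Y2, …): affected rules were E → T T X2 P; P → X1 E P.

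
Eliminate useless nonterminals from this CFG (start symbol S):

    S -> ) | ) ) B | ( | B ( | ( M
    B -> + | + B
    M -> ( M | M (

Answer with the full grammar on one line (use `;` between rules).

S -> ) | ) ) B | ( | B (; B -> + | + B

Generating nonterminals: {B, S}.
Reachable from S after that: {B, S}.
Removed useless symbols: {M} and every production mentioning them.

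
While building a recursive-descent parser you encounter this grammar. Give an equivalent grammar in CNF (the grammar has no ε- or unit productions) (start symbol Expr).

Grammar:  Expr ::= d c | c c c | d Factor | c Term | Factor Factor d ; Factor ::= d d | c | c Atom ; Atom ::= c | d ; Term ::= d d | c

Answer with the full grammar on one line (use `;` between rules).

Expr ::= X1 X2 | X2 Y1 | X1 Factor | X2 Term | Factor Y2; Factor ::= X1 X1 | c | X2 Atom; Atom ::= c | d; Term ::= X1 X1 | c; X1 ::= d; X2 ::= c; Y1 ::= X2 X2; Y2 ::= Factor X1

Introduce a nonterminal for each terminal appearing in a rule of length ≥ 2: X1 → d, X2 → c.
Binarize each right-hand side of length ≥ 3 by chaining fresh nonterminals (Y1, Y2, …): affected rules were Expr → X2 X2 X2; Expr → Factor Factor X1.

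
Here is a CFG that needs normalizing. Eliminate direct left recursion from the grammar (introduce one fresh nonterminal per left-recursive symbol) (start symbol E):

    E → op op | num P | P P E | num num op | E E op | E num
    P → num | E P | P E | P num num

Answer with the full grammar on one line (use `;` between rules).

E → op op E' | num P E' | P P E E' | num num op E'; P → num P' | E P P'; E' → E op E' | num E' | ε; P' → E P' | num num P' | ε

Left recursion appears on E, P.
For E: α = {E op, num}, β = {op op, num P, P P E, num num op}. Rewrite as E → β E' and E' → α E' | ε.
For P: α = {E, num num}, β = {num, E P}. Rewrite as P → β P' and P' → α P' | ε.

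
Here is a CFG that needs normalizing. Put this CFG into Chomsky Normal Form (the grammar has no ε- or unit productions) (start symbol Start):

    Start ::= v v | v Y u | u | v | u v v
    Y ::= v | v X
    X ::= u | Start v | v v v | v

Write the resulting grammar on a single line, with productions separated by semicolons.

Start ::= X1 X1 | X1 Y1 | u | v | X2 Y2; Y ::= v | X1 X; X ::= u | Start X1 | X1 Y3 | v; X1 ::= v; X2 ::= u; Y1 ::= Y X2; Y2 ::= X1 X1; Y3 ::= X1 X1

Introduce a nonterminal for each terminal appearing in a rule of length ≥ 2: X1 → v, X2 → u.
Binarize each right-hand side of length ≥ 3 by chaining fresh nonterminals (Y1, Y2, …): affected rules were Start → X1 Y X2; Start → X2 X1 X1; X → X1 X1 X1.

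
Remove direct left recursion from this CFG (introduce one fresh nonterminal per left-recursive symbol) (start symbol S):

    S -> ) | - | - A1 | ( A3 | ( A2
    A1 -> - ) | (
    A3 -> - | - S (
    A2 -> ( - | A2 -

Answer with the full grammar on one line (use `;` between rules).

S -> ) | - | - A1 | ( A3 | ( A2; A1 -> - ) | (; A3 -> - | - S (; A2 -> ( - A2'; A2' -> - A2' | epsilon

Left recursion appears on A2.
For A2: α = {-}, β = {( -}. Rewrite as A2 → β A2' and A2' → α A2' | ε.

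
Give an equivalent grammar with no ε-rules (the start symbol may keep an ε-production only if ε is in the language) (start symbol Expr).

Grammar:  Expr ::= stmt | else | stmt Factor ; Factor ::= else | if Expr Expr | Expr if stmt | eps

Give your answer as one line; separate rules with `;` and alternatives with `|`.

The nullable symbols are {Factor}.
ε ∉ L(G), so no ε-production is kept.

Expr ::= stmt | else | stmt Factor; Factor ::= else | if Expr Expr | Expr if stmt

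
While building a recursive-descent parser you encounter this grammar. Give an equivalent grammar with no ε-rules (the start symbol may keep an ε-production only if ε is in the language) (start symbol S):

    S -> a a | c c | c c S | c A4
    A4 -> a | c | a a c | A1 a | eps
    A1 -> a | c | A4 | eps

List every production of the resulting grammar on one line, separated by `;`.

Nullable nonterminals: {A1, A4}.
ε ∉ L(G), so no ε-production is kept.
Add the nullable-subset variants: S → c A4 gives c A4 | c.

S -> a a | c c | c c S | c A4 | c; A4 -> a | c | a a c | A1 a; A1 -> a | c | A4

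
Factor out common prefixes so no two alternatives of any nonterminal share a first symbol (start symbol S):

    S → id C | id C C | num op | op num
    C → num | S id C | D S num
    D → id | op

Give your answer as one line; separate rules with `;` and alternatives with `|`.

S has alternatives sharing prefix 'id C': factor to S → id C S' with S' → ε | C.

S → num op | op num | id C S'; C → num | S id C | D S num; D → id | op; S' → ε | C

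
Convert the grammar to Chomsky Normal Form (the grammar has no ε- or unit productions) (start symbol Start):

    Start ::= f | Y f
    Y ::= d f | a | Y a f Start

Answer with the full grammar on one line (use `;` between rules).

Introduce a nonterminal for each terminal appearing in a rule of length ≥ 2: X1 → f, X2 → d, X3 → a.
Binarize each right-hand side of length ≥ 3 by chaining fresh nonterminals (Y1, Y2, …): affected rules were Y → Y X3 X1 Start.

Start ::= f | Y X1; Y ::= X2 X1 | a | Y Y1; X1 ::= f; X2 ::= d; X3 ::= a; Y1 ::= X3 Y2; Y2 ::= X1 Start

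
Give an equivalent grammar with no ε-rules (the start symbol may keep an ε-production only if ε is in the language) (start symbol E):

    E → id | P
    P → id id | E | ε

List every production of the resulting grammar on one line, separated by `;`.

Nullable set = {E, P}.
ε ∈ L(G) since E is nullable, so keep E → ε.

E → id | P | ε; P → id id | E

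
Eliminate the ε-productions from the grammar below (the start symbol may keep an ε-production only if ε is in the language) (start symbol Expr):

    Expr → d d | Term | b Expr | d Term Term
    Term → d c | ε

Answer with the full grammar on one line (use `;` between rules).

Expr → d d | Term | b Expr | b | d Term Term | d Term | d | ε; Term → d c

Nullable nonterminals: {Expr, Term}.
ε ∈ L(G) since Expr is nullable, so keep Expr → ε.
Add the nullable-subset variants: Expr → b Expr gives b Expr | b. Expr → d Term Term gives d Term Term | d Term | d.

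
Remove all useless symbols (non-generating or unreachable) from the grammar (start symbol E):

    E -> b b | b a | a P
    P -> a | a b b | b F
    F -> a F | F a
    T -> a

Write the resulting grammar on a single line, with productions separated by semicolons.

E -> b b | b a | a P; P -> a | a b b

Generating nonterminals: {E, P, T}.
Reachable from E after that: {E, P}.
Removed useless symbols: {F, T} and every production mentioning them.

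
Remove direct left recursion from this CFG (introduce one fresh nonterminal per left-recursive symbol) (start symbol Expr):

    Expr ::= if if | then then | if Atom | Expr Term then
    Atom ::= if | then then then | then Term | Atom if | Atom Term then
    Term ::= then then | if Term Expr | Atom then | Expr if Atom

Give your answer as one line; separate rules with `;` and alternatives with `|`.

Expr ::= if if Expr1 | then then Expr1 | if Atom Expr1; Atom ::= if Atom1 | then then then Atom1 | then Term Atom1; Term ::= then then | if Term Expr | Atom then | Expr if Atom; Expr1 ::= Term then Expr1 | ε; Atom1 ::= if Atom1 | Term then Atom1 | ε

Left recursion appears on Expr, Atom.
For Expr: α = {Term then}, β = {if if, then then, if Atom}. Rewrite as Expr → β Expr1 and Expr1 → α Expr1 | ε.
For Atom: α = {if, Term then}, β = {if, then then then, then Term}. Rewrite as Atom → β Atom1 and Atom1 → α Atom1 | ε.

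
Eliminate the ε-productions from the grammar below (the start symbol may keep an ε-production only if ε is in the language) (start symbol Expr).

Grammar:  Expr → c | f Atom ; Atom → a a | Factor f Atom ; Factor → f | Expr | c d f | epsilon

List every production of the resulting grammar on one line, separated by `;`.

Nullable nonterminals: {Factor}.
ε ∉ L(G), so no ε-production is kept.
For each production, add variants omitting each subset of nullable occurrences: Atom → Factor f Atom gives Factor f Atom | f Atom.

Expr → c | f Atom; Atom → a a | Factor f Atom | f Atom; Factor → f | Expr | c d f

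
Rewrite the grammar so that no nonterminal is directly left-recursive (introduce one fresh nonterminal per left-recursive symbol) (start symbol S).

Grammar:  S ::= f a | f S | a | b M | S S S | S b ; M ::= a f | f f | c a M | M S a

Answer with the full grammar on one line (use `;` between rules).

S ::= f a S' | f S S' | a S' | b M S'; M ::= a f M' | f f M' | c a M M'; S' ::= S S S' | b S' | ε; M' ::= S a M' | ε

S, M are directly left-recursive.
For S: α = {S S, b}, β = {f a, f S, a, b M}. Rewrite as S → β S' and S' → α S' | ε.
For M: α = {S a}, β = {a f, f f, c a M}. Rewrite as M → β M' and M' → α M' | ε.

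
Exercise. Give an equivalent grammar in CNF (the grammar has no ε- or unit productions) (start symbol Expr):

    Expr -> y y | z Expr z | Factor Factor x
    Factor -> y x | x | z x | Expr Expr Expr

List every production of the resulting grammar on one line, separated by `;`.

Introduce a nonterminal for each terminal appearing in a rule of length ≥ 2: X1 → y, X2 → z, X3 → x.
Binarize each right-hand side of length ≥ 3 by chaining fresh nonterminals (Y1, Y2, …): affected rules were Expr → X2 Expr X2; Expr → Factor Factor X3; Factor → Expr Expr Expr.

Expr -> X1 X1 | X2 Y1 | Factor Y2; Factor -> X1 X3 | x | X2 X3 | Expr Y3; X1 -> y; X2 -> z; X3 -> x; Y1 -> Expr X2; Y2 -> Factor X3; Y3 -> Expr Expr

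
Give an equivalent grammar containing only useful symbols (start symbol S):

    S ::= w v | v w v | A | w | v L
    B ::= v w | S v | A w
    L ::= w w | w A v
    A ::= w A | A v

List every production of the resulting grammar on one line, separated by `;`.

S ::= w v | v w v | w | v L; L ::= w w

Generating nonterminals: {B, L, S}.
Reachable from S after that: {L, S}.
Removed useless symbols: {A, B} and every production mentioning them.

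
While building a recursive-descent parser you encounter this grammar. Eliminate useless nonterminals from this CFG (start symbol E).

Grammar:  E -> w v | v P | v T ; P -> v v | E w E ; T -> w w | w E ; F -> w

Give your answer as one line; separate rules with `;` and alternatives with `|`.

Generating nonterminals: {E, F, P, T}.
Reachable from E after that: {E, P, T}.
Removed useless symbols: {F} and every production mentioning them.

E -> w v | v P | v T; P -> v v | E w E; T -> w w | w E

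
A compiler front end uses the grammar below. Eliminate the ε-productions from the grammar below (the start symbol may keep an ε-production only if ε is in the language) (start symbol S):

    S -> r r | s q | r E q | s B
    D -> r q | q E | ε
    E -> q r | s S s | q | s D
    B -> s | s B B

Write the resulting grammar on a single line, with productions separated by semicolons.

Nullable set = {D}.
ε ∉ L(G), so no ε-production is kept.
Expand every rule over subsets of its nullable positions: E → s D gives s D | s.

S -> r r | s q | r E q | s B; D -> r q | q E; E -> q r | s S s | q | s D | s; B -> s | s B B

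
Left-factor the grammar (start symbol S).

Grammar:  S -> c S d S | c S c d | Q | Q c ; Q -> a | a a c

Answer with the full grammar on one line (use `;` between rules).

S has alternatives sharing prefix 'c S': factor to S → c S S' with S' → d S | c d.
S has alternatives sharing prefix 'Q': factor to S → Q S'' with S'' → ε | c.
Q has alternatives sharing prefix 'a': factor to Q → a Q' with Q' → ε | a c.

S -> c S S' | Q S''; Q -> a Q'; S' -> d S | c d; S'' -> ε | c; Q' -> ε | a c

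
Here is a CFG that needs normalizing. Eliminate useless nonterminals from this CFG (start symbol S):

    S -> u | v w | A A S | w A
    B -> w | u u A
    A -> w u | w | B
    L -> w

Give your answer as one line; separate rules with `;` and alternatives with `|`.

Generating nonterminals: {A, B, L, S}.
Reachable from S after that: {A, B, S}.
Removed useless symbols: {L} and every production mentioning them.

S -> u | v w | A A S | w A; B -> w | u u A; A -> w u | w | B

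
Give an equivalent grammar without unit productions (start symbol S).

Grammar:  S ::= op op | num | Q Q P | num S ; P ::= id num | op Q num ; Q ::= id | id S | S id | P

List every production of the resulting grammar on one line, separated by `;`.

Unit pairs: Q ⇒* {P}.
For each unit pair (A, B), copy every non-unit production of B to A, then drop all unit productions.

S ::= op op | num | Q Q P | num S; P ::= id num | op Q num; Q ::= id num | op Q num | id | id S | S id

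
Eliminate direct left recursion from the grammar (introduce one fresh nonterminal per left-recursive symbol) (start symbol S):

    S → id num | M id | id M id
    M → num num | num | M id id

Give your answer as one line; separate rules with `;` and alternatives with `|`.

S → id num | M id | id M id; M → num num M' | num M'; M' → id id M' | ε

Left recursion appears on M.
For M: α = {id id}, β = {num num, num}. Rewrite as M → β M' and M' → α M' | ε.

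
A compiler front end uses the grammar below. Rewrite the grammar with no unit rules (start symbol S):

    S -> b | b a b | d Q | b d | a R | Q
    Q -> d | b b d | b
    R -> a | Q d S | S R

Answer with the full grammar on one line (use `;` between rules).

Unit pairs: S ⇒* {Q}.
Replace each nonterminal's rules with the union of the non-unit rules of every nonterminal it unit-derives.

S -> b | b a b | d Q | b d | a R | d | b b d; Q -> d | b b d | b; R -> a | Q d S | S R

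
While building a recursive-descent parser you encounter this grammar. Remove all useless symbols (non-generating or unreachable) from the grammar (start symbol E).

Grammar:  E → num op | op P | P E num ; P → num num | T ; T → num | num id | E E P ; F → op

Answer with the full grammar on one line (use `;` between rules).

E → num op | op P | P E num; P → num num | T; T → num | num id | E E P

Generating nonterminals: {E, F, P, T}.
Reachable from E after that: {E, P, T}.
Removed useless symbols: {F} and every production mentioning them.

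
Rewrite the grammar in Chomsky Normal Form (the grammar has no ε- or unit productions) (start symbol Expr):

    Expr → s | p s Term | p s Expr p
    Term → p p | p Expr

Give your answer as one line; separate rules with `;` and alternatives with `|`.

Introduce a nonterminal for each terminal appearing in a rule of length ≥ 2: X1 → p, X2 → s.
Binarize each right-hand side of length ≥ 3 by chaining fresh nonterminals (Y1, Y2, …): affected rules were Expr → X1 X2 Term; Expr → X1 X2 Expr X1.

Expr → s | X1 Y1 | X1 Y2; Term → X1 X1 | X1 Expr; X1 → p; X2 → s; Y1 → X2 Term; Y2 → X2 Y3; Y3 → Expr X1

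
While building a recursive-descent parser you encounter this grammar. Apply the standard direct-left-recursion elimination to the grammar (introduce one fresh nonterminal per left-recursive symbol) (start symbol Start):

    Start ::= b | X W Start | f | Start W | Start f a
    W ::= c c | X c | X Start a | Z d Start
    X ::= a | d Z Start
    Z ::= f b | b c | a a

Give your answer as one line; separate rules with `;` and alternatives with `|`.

Start ::= b Start1 | X W Start Start1 | f Start1; W ::= c c | X c | X Start a | Z d Start; X ::= a | d Z Start; Z ::= f b | b c | a a; Start1 ::= W Start1 | f a Start1 | eps

Directly left-recursive nonterminal: Start.
For Start: α = {W, f a}, β = {b, X W Start, f}. Rewrite as Start → β Start1 and Start1 → α Start1 | ε.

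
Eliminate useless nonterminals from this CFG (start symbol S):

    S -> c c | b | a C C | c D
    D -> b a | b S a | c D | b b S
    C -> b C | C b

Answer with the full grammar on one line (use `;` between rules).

Generating nonterminals: {D, S}.
Reachable from S after that: {D, S}.
Removed useless symbols: {C} and every production mentioning them.

S -> c c | b | c D; D -> b a | b S a | c D | b b S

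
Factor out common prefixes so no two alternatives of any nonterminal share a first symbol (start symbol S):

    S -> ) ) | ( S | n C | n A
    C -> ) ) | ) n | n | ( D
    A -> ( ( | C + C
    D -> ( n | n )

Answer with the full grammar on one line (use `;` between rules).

S -> ) ) | ( S | n S'; C -> n | ( D | ) C'; A -> ( ( | C + C; D -> ( n | n ); S' -> C | A; C' -> ) | n

S has alternatives sharing prefix 'n': factor to S → n S' with S' → C | A.
C has alternatives sharing prefix ')': factor to C → ) C' with C' → ) | n.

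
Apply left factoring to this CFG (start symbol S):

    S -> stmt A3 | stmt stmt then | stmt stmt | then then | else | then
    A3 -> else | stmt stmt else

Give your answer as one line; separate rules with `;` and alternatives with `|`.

S has alternatives sharing prefix 'stmt': factor to S → stmt S' with S' → A3 | stmt then | stmt.
S has alternatives sharing prefix 'then': factor to S → then S'' with S'' → then | ε.
S' has alternatives sharing prefix 'stmt': factor to S' → stmt S''' with S''' → then | ε.

S -> else | stmt S' | then S''; A3 -> else | stmt stmt else; S' -> A3 | stmt S'''; S'' -> then | ε; S''' -> then | ε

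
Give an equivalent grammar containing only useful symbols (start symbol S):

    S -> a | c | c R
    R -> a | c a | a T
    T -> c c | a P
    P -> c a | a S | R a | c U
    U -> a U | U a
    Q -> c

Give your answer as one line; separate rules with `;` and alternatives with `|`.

S -> a | c | c R; R -> a | c a | a T; T -> c c | a P; P -> c a | a S | R a

Generating nonterminals: {P, Q, R, S, T}.
Reachable from S after that: {P, R, S, T}.
Removed useless symbols: {Q, U} and every production mentioning them.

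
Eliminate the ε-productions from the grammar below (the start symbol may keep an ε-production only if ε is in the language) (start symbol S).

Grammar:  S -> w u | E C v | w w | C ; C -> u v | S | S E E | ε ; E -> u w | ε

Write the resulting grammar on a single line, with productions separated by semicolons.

S -> w u | E C v | E v | C v | v | w w | C | ε; C -> u v | S | S E E | S E | E E | E; E -> u w

Nullable set = {C, E, S}.
ε ∈ L(G) since S is nullable, so keep S → ε.
Add the nullable-subset variants: S → E C v gives E C v | E v | C v | v. C → S E E gives S E E | S E | E E | E.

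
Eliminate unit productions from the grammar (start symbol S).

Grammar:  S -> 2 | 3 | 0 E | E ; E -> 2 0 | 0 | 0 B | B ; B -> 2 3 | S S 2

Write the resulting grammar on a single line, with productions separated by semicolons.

Unit pairs: E ⇒* {B}; S ⇒* {B, E}.
Replace each nonterminal's rules with the union of the non-unit rules of every nonterminal it unit-derives.

S -> 2 3 | S S 2 | 2 0 | 0 | 0 B | 2 | 3 | 0 E; E -> 2 3 | S S 2 | 2 0 | 0 | 0 B; B -> 2 3 | S S 2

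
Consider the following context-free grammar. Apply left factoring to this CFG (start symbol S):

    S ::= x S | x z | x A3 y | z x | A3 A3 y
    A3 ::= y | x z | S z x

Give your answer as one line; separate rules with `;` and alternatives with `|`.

S ::= z x | A3 A3 y | x S'; A3 ::= y | x z | S z x; S' ::= S | z | A3 y

S has alternatives sharing prefix 'x': factor to S → x S' with S' → S | z | A3 y.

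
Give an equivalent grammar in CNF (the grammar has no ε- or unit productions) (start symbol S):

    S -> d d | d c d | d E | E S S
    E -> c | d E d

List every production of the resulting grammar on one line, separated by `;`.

Introduce a nonterminal for each terminal appearing in a rule of length ≥ 2: X1 → d, X2 → c.
Binarize each right-hand side of length ≥ 3 by chaining fresh nonterminals (Y1, Y2, …): affected rules were S → X1 X2 X1; S → E S S; E → X1 E X1.

S -> X1 X1 | X1 Y1 | X1 E | E Y2; E -> c | X1 Y3; X1 -> d; X2 -> c; Y1 -> X2 X1; Y2 -> S S; Y3 -> E X1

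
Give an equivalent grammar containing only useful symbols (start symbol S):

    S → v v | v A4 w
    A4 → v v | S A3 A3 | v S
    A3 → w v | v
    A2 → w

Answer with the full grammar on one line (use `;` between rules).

Generating nonterminals: {A2, A3, A4, S}.
Reachable from S after that: {A3, A4, S}.
Removed useless symbols: {A2} and every production mentioning them.

S → v v | v A4 w; A4 → v v | S A3 A3 | v S; A3 → w v | v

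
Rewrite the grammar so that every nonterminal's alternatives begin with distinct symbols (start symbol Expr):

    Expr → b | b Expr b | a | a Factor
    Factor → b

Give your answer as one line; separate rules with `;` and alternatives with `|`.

Expr has alternatives sharing prefix 'b': factor to Expr → b Expr1 with Expr1 → ε | Expr b.
Expr has alternatives sharing prefix 'a': factor to Expr → a Expr2 with Expr2 → ε | Factor.

Expr → b Expr1 | a Expr2; Factor → b; Expr1 → ε | Expr b; Expr2 → ε | Factor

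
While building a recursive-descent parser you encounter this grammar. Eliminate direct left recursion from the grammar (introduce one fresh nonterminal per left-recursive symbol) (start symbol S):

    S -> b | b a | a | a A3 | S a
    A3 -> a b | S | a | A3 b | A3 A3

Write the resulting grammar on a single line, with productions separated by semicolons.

Left recursion appears on S, A3.
For S: α = {a}, β = {b, b a, a, a A3}. Rewrite as S → β S' and S' → α S' | ε.
For A3: α = {b, A3}, β = {a b, S, a}. Rewrite as A3 → β A3' and A3' → α A3' | ε.

S -> b S' | b a S' | a S' | a A3 S'; A3 -> a b A3' | S A3' | a A3'; S' -> a S' | eps; A3' -> b A3' | A3 A3' | eps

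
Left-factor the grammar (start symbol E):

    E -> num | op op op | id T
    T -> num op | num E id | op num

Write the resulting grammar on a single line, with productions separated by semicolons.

E -> num | op op op | id T; T -> op num | num T'; T' -> op | E id

T has alternatives sharing prefix 'num': factor to T → num T' with T' → op | E id.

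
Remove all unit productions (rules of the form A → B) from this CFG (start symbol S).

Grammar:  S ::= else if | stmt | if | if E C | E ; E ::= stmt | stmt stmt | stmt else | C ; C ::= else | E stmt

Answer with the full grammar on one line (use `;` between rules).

S ::= stmt | stmt stmt | stmt else | else | E stmt | else if | if | if E C; E ::= stmt | stmt stmt | stmt else | else | E stmt; C ::= else | E stmt

Unit pairs: E ⇒* {C}; S ⇒* {C, E}.
For every A with A ⇒* B via unit rules, add B's non-unit alternatives to A; then delete every rule of the form X → Y.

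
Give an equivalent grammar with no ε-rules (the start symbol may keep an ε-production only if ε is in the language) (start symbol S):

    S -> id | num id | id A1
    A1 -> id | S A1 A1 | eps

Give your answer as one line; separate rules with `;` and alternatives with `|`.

Nullable nonterminals: {A1}.
ε ∉ L(G), so no ε-production is kept.
Add the nullable-subset variants: A1 → S A1 A1 gives S A1 A1 | S A1 | S.

S -> id | num id | id A1; A1 -> id | S A1 A1 | S A1 | S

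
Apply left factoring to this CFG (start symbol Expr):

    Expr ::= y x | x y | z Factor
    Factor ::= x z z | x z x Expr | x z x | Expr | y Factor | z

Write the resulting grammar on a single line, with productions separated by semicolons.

Factor has alternatives sharing prefix 'x z': factor to Factor → x z Factor1 with Factor1 → z | x Expr | x.
Factor1 has alternatives sharing prefix 'x': factor to Factor1 → x Factor11 with Factor11 → Expr | ε.

Expr ::= y x | x y | z Factor; Factor ::= Expr | y Factor | z | x z Factor1; Factor1 ::= z | x Factor11; Factor11 ::= Expr | ε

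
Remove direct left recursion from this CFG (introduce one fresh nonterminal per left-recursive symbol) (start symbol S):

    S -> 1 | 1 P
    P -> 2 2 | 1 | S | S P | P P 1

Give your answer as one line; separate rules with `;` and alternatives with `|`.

S -> 1 | 1 P; P -> 2 2 P' | 1 P' | S P' | S P P'; P' -> P 1 P' | ε

Left recursion appears on P.
For P: α = {P 1}, β = {2 2, 1, S, S P}. Rewrite as P → β P' and P' → α P' | ε.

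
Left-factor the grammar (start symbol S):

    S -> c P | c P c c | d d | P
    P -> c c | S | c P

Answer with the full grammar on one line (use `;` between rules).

S has alternatives sharing prefix 'c P': factor to S → c P S' with S' → ε | c c.
P has alternatives sharing prefix 'c': factor to P → c P' with P' → c | P.

S -> d d | P | c P S'; P -> S | c P'; S' -> epsilon | c c; P' -> c | P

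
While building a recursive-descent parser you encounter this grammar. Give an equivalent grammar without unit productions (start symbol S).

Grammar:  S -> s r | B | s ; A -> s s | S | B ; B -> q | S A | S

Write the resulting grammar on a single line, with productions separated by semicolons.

Unit pairs: A ⇒* {B, S}; B ⇒* {S}; S ⇒* {B}.
For every A with A ⇒* B via unit rules, add B's non-unit alternatives to A; then delete every rule of the form X → Y.

S -> q | S A | s r | s; A -> q | S A | s r | s | s s; B -> q | S A | s r | s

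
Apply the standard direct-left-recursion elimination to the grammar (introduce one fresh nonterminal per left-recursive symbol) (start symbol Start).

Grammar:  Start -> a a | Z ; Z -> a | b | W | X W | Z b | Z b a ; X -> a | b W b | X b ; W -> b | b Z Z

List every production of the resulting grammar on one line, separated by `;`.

Start -> a a | Z; Z -> a Z1 | b Z1 | W Z1 | X W Z1; X -> a X1 | b W b X1; W -> b | b Z Z; Z1 -> b Z1 | b a Z1 | ε; X1 -> b X1 | ε

Directly left-recursive nonterminals: Z, X.
For Z: α = {b, b a}, β = {a, b, W, X W}. Rewrite as Z → β Z1 and Z1 → α Z1 | ε.
For X: α = {b}, β = {a, b W b}. Rewrite as X → β X1 and X1 → α X1 | ε.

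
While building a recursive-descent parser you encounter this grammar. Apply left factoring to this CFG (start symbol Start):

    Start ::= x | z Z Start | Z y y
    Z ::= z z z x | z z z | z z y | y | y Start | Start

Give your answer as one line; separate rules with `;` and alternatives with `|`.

Z has alternatives sharing prefix 'z z': factor to Z → z z Z1 with Z1 → z x | z | y.
Z has alternatives sharing prefix 'y': factor to Z → y Z2 with Z2 → ε | Start.
Z1 has alternatives sharing prefix 'z': factor to Z1 → z Z11 with Z11 → x | ε.

Start ::= x | z Z Start | Z y y; Z ::= Start | z z Z1 | y Z2; Z1 ::= y | z Z11; Z2 ::= ε | Start; Z11 ::= x | ε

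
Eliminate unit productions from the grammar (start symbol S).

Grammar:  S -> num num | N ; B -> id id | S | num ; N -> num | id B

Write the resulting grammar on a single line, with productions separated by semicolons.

Unit pairs: B ⇒* {N, S}; S ⇒* {N}.
For each unit pair (A, B), copy every non-unit production of B to A, then drop all unit productions.

S -> num num | num | id B; B -> id id | num | num num | id B; N -> num | id B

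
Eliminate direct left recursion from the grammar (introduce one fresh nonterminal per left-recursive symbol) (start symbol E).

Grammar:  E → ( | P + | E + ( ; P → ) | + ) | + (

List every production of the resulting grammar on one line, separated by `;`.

Left recursion appears on E.
For E: α = {+ (}, β = {(, P +}. Rewrite as E → β E' and E' → α E' | ε.

E → ( E' | P + E'; P → ) | + ) | + (; E' → + ( E' | ε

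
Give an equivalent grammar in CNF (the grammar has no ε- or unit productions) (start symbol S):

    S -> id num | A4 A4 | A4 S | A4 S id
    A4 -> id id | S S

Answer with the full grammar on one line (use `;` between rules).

Introduce a nonterminal for each terminal appearing in a rule of length ≥ 2: X1 → id, X2 → num.
Binarize each right-hand side of length ≥ 3 by chaining fresh nonterminals (Y1, Y2, …): affected rules were S → A4 S X1.

S -> X1 X2 | A4 A4 | A4 S | A4 Y1; A4 -> X1 X1 | S S; X1 -> id; X2 -> num; Y1 -> S X1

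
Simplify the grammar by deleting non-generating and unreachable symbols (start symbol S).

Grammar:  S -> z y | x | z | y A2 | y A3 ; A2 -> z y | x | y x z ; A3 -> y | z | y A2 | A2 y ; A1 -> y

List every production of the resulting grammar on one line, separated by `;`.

S -> z y | x | z | y A2 | y A3; A2 -> z y | x | y x z; A3 -> y | z | y A2 | A2 y

Generating nonterminals: {A1, A2, A3, S}.
Reachable from S after that: {A2, A3, S}.
Removed useless symbols: {A1} and every production mentioning them.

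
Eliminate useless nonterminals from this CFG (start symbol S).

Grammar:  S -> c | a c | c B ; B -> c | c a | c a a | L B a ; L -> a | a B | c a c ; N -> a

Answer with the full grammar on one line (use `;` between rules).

S -> c | a c | c B; B -> c | c a | c a a | L B a; L -> a | a B | c a c

Generating nonterminals: {B, L, N, S}.
Reachable from S after that: {B, L, S}.
Removed useless symbols: {N} and every production mentioning them.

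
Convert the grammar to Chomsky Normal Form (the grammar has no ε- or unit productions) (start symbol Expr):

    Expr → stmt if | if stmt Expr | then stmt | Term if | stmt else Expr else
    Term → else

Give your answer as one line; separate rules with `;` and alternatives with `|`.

Expr → X1 X2 | X2 Y1 | X3 X1 | Term X2 | X1 Y2; Term → else; X1 → stmt; X2 → if; X3 → then; X4 → else; Y1 → X1 Expr; Y2 → X4 Y3; Y3 → Expr X4

Introduce a nonterminal for each terminal appearing in a rule of length ≥ 2: X1 → stmt, X2 → if, X3 → then, X4 → else.
Binarize each right-hand side of length ≥ 3 by chaining fresh nonterminals (Y1, Y2, …): affected rules were Expr → X2 X1 Expr; Expr → X1 X4 Expr X4.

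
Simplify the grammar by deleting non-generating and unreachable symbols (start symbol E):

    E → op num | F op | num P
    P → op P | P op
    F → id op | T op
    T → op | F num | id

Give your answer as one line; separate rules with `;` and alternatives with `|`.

Generating nonterminals: {E, F, T}.
Reachable from E after that: {E, F, T}.
Removed useless symbols: {P} and every production mentioning them.

E → op num | F op; F → id op | T op; T → op | F num | id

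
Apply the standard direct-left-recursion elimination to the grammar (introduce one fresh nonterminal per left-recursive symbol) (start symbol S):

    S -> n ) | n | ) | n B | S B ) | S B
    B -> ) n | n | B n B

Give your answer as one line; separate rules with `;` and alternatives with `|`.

S -> n ) S' | n S' | ) S' | n B S'; B -> ) n B' | n B'; S' -> B ) S' | B S' | ε; B' -> n B B' | ε

Directly left-recursive nonterminals: S, B.
For S: α = {B ), B}, β = {n ), n, ), n B}. Rewrite as S → β S' and S' → α S' | ε.
For B: α = {n B}, β = {) n, n}. Rewrite as B → β B' and B' → α B' | ε.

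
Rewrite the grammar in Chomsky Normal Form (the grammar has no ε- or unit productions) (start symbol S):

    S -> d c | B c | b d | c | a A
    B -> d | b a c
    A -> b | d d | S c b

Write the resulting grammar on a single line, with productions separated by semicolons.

Introduce a nonterminal for each terminal appearing in a rule of length ≥ 2: X1 → d, X2 → c, X3 → b, X4 → a.
Binarize each right-hand side of length ≥ 3 by chaining fresh nonterminals (Y1, Y2, …): affected rules were B → X3 X4 X2; A → S X2 X3.

S -> X1 X2 | B X2 | X3 X1 | c | X4 A; B -> d | X3 Y1; A -> b | X1 X1 | S Y2; X1 -> d; X2 -> c; X3 -> b; X4 -> a; Y1 -> X4 X2; Y2 -> X2 X3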